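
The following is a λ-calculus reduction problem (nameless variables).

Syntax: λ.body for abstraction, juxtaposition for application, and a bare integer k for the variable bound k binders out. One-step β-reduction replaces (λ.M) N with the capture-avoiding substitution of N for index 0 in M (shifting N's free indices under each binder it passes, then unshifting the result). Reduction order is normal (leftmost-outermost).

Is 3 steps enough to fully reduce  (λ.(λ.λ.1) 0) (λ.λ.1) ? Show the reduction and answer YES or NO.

  start: (λ.(λ.λ.1) 0) (λ.λ.1)
  →1  (λ.λ.1) (λ.λ.1)
  →2  λ.λ.λ.1

Answer: YES — reaches normal form λ.λ.λ.1 in 2 ≤ 3 steps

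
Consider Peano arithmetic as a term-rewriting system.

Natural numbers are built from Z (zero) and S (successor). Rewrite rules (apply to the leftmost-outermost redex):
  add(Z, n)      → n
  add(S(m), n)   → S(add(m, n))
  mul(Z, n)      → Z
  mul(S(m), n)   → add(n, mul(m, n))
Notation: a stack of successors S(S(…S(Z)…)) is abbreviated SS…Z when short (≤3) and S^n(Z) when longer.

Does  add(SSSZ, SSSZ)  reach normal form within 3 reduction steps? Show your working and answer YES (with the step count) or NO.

Answer: NO — after 3 steps the term is S(S(S(add(Z, SSSZ)))), not yet normal

Reduction:
  start: add(SSSZ, SSSZ)
  step 1: S(add(SSZ, SSSZ))
  step 2: S(S(add(SZ, SSSZ)))
  step 3: S(S(S(add(Z, SSSZ))))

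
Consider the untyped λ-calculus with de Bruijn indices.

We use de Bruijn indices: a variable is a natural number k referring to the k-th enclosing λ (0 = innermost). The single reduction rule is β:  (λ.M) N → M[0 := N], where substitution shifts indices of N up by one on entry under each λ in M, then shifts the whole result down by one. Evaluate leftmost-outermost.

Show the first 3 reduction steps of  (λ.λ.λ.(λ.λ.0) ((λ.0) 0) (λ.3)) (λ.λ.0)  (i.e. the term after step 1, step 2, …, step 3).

Answer: after 3 steps: λ.λ.λ.λ.λ.0

Working:
  start: (λ.λ.λ.(λ.λ.0) ((λ.0) 0) (λ.3)) (λ.λ.0)
  step 1: λ.λ.(λ.λ.0) ((λ.0) 0) (λ.λ.λ.0)
  step 2: λ.λ.(λ.0) (λ.λ.λ.0)
  step 3: λ.λ.λ.λ.λ.0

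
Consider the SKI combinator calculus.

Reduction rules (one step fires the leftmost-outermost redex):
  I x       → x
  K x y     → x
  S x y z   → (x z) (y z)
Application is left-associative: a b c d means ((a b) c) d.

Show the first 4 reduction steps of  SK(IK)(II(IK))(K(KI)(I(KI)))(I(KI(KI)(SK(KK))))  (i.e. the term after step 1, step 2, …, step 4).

  start: SK(IK)(II(IK))(K(KI)(I(KI)))(I(KI(KI)(SK(KK))))
  [1] K(II(IK))(IK(II(IK)))(K(KI)(I(KI)))(I(KI(KI)(SK(KK))))
  [2] II(IK)(K(KI)(I(KI)))(I(KI(KI)(SK(KK))))
  [3] I(IK)(K(KI)(I(KI)))(I(KI(KI)(SK(KK))))
  [4] IK(K(KI)(I(KI)))(I(KI(KI)(SK(KK))))

Answer: after 4 steps: IK(K(KI)(I(KI)))(I(KI(KI)(SK(KK))))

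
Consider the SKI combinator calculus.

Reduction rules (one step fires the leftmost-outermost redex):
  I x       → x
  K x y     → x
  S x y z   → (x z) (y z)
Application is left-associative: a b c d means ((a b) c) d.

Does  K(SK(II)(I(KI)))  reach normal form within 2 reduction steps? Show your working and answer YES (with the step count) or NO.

Answer: NO — after 2 steps the term is K(I(KI)), not yet normal

Working:
  start: K(SK(II)(I(KI)))
  step 1: K(K(I(KI))(II(I(KI))))
  step 2: K(I(KI))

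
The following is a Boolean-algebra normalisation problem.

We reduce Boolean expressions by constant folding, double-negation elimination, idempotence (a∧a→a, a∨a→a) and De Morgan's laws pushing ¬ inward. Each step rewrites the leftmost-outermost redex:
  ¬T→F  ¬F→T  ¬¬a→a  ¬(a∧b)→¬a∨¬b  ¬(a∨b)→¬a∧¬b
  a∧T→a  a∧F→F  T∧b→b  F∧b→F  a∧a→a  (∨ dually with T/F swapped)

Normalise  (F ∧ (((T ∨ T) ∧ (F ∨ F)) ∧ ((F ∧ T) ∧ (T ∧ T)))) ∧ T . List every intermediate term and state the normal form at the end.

  start: (F ∧ (((T ∨ T) ∧ (F ∨ F)) ∧ ((F ∧ T) ∧ (T ∧ T)))) ∧ T
  [1] F ∧ (((T ∨ T) ∧ (F ∨ F)) ∧ ((F ∧ T) ∧ (T ∧ T)))
  [2] F

Answer: normal form = F  (in 2 steps)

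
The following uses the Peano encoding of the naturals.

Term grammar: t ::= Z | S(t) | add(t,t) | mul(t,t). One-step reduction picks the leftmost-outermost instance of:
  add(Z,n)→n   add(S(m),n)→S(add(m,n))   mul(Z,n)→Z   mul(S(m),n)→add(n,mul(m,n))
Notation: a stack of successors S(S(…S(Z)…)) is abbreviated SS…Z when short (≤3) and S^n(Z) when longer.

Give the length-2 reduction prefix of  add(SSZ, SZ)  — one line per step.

Answer: after 2 steps: S(S(add(Z, SZ)))

Working:
  start: add(SSZ, SZ)
  →1  S(add(SZ, SZ))
  →2  S(S(add(Z, SZ)))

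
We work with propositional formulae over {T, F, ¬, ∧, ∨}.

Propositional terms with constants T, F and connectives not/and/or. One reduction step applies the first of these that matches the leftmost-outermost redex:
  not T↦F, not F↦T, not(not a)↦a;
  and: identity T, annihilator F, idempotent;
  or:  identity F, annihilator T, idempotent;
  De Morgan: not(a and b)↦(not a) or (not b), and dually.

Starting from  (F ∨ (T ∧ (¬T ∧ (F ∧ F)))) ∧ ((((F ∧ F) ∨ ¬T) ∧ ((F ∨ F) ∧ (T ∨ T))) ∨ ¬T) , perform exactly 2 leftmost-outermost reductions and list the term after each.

  start: (F ∨ (T ∧ (¬T ∧ (F ∧ F)))) ∧ ((((F ∧ F) ∨ ¬T) ∧ ((F ∨ F) ∧ (T ∨ T))) ∨ ¬T)
  step 1: (T ∧ (¬T ∧ (F ∧ F))) ∧ ((((F ∧ F) ∨ ¬T) ∧ ((F ∨ F) ∧ (T ∨ T))) ∨ ¬T)
  step 2: (¬T ∧ (F ∧ F)) ∧ ((((F ∧ F) ∨ ¬T) ∧ ((F ∨ F) ∧ (T ∨ T))) ∨ ¬T)

Answer: after 2 steps: (¬T ∧ (F ∧ F)) ∧ ((((F ∧ F) ∨ ¬T) ∧ ((F ∨ F) ∧ (T ∨ T))) ∨ ¬T)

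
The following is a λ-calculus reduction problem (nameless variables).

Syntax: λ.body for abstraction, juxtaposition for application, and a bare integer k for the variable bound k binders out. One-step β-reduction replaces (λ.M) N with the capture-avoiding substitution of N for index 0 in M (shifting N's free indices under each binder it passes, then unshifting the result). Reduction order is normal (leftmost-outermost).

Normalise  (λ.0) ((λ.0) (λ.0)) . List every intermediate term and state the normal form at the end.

  start: (λ.0) ((λ.0) (λ.0))
  →1  (λ.0) (λ.0)
  →2  λ.0

Answer: normal form = λ.0  (in 2 steps)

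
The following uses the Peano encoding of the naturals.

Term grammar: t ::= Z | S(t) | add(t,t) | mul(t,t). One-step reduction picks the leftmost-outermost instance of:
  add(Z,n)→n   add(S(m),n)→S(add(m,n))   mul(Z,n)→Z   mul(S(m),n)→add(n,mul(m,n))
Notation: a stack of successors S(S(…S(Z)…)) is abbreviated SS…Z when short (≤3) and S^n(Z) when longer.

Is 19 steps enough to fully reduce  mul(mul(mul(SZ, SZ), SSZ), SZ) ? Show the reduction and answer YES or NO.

  start: mul(mul(mul(SZ, SZ), SSZ), SZ)
  [1] mul(mul(add(SZ, mul(Z, SZ)), SSZ), SZ)
  [2] mul(mul(S(add(Z, mul(Z, SZ))), SSZ), SZ)
  [3] mul(add(SSZ, mul(add(Z, mul(Z, SZ)), SSZ)), SZ)
  [4] mul(S(add(SZ, mul(add(Z, mul(Z, SZ)), SSZ))), SZ)
  [5] add(SZ, mul(add(SZ, mul(add(Z, mul(Z, SZ)), SSZ)), SZ))
  [6] S(add(Z, mul(add(SZ, mul(add(Z, mul(Z, SZ)), SSZ)), SZ)))
  [7] S(mul(add(SZ, mul(add(Z, mul(Z, SZ)), SSZ)), SZ))
  [8] S(mul(S(add(Z, mul(add(Z, mul(Z, SZ)), SSZ))), SZ))
  [9] S(add(SZ, mul(add(Z, mul(add(Z, mul(Z, SZ)), SSZ)), SZ)))
  [10] S(S(add(Z, mul(add(Z, mul(add(Z, mul(Z, SZ)), SSZ)), SZ))))
  [11] S(S(mul(add(Z, mul(add(Z, mul(Z, SZ)), SSZ)), SZ)))
  [12] S(S(mul(mul(add(Z, mul(Z, SZ)), SSZ), SZ)))
  [13] S(S(mul(mul(mul(Z, SZ), SSZ), SZ)))
  [14] S(S(mul(mul(Z, SSZ), SZ)))
  [15] S(S(mul(Z, SZ)))
  [16] SSZ

Answer: YES — reaches normal form SSZ in 16 ≤ 19 steps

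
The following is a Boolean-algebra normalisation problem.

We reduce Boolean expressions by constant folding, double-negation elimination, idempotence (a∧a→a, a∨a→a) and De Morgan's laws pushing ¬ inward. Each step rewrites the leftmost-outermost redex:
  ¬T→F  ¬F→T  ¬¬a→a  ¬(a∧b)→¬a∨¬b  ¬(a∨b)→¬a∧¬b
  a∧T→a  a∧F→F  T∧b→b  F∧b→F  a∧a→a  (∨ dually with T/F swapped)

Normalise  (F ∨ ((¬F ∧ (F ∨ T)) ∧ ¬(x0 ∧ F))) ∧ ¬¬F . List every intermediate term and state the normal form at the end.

  start: (F ∨ ((¬F ∧ (F ∨ T)) ∧ ¬(x0 ∧ F))) ∧ ¬¬F
  →1  ((¬F ∧ (F ∨ T)) ∧ ¬(x0 ∧ F)) ∧ ¬¬F
  →2  ((T ∧ (F ∨ T)) ∧ ¬(x0 ∧ F)) ∧ ¬¬F
  →3  ((F ∨ T) ∧ ¬(x0 ∧ F)) ∧ ¬¬F
  →4  (T ∧ ¬(x0 ∧ F)) ∧ ¬¬F
  →5  ¬(x0 ∧ F) ∧ ¬¬F
  →6  (¬x0 ∨ ¬F) ∧ ¬¬F
  →7  (¬x0 ∨ T) ∧ ¬¬F
  →8  T ∧ ¬¬F
  →9  ¬¬F
  →10  F

Answer: normal form = F  (in 10 steps)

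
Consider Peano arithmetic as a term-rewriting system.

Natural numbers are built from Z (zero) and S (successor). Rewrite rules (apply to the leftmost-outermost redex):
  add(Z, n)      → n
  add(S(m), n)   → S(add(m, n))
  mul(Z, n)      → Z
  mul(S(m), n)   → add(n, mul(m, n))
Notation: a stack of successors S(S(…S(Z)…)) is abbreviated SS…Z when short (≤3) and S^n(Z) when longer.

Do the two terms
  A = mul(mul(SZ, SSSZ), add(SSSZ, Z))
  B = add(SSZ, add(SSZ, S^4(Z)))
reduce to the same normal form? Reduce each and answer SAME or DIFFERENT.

Answer: DIFFERENT — A ⇓ S^9(Z), B ⇓ S^8(Z)

Derivation:
Term A:
  start: mul(mul(SZ, SSSZ), add(SSSZ, Z))
  →1  mul(add(SSSZ, mul(Z, SSSZ)), add(SSSZ, Z))
  →2  mul(S(add(SSZ, mul(Z, SSSZ))), add(SSSZ, Z))
  →3  add(add(SSSZ, Z), mul(add(SSZ, mul(Z, SSSZ)), add(SSSZ, Z)))
  →4  add(S(add(SSZ, Z)), mul(add(SSZ, mul(Z, SSSZ)), add(SSSZ, Z)))
  →5  S(add(add(SSZ, Z), mul(add(SSZ, mul(Z, SSSZ)), add(SSSZ, Z))))
  →6  S(add(S(add(SZ, Z)), mul(add(SSZ, mul(Z, SSSZ)), add(SSSZ, Z))))
  →7  S(S(add(add(SZ, Z), mul(add(SSZ, mul(Z, SSSZ)), add(SSSZ, Z)))))
  →8  S(S(add(S(add(Z, Z)), mul(add(SSZ, mul(Z, SSSZ)), add(SSSZ, Z)))))
  →9  S(S(S(add(add(Z, Z), mul(add(SSZ, mul(Z, SSSZ)), add(SSSZ, Z))))))
  →10  S(S(S(add(Z, mul(add(SSZ, mul(Z, SSSZ)), add(SSSZ, Z))))))
  →11  S(S(S(mul(add(SSZ, mul(Z, SSSZ)), add(SSSZ, Z)))))
  →12  S(S(S(mul(S(add(SZ, mul(Z, SSSZ))), add(SSSZ, Z)))))
  →13  S(S(S(add(add(SSSZ, Z), mul(add(SZ, mul(Z, SSSZ)), add(SSSZ, Z))))))
  →14  S(S(S(add(S(add(SSZ, Z)), mul(add(SZ, mul(Z, SSSZ)), add(SSSZ, Z))))))
  →15  S(S(S(S(add(add(SSZ, Z), mul(add(SZ, mul(Z, SSSZ)), add(SSSZ, Z)))))))
  →16  S(S(S(S(add(S(add(SZ, Z)), mul(add(SZ, mul(Z, SSSZ)), add(SSSZ, Z)))))))
  →17  S(S(S(S(S(add(add(SZ, Z), mul(add(SZ, mul(Z, SSSZ)), add(SSSZ, Z))))))))
  →18  S(S(S(S(S(add(S(add(Z, Z)), mul(add(SZ, mul(Z, SSSZ)), add(SSSZ, Z))))))))
  →19  S(S(S(S(S(S(add(add(Z, Z), mul(add(SZ, mul(Z, SSSZ)), add(SSSZ, Z)))))))))
  →20  S(S(S(S(S(S(add(Z, mul(add(SZ, mul(Z, SSSZ)), add(SSSZ, Z)))))))))
  →21  S(S(S(S(S(S(mul(add(SZ, mul(Z, SSSZ)), add(SSSZ, Z))))))))
  →22  S(S(S(S(S(S(mul(S(add(Z, mul(Z, SSSZ))), add(SSSZ, Z))))))))
  →23  S(S(S(S(S(S(add(add(SSSZ, Z), mul(add(Z, mul(Z, SSSZ)), add(SSSZ, Z)))))))))
  →24  S(S(S(S(S(S(add(S(add(SSZ, Z)), mul(add(Z, mul(Z, SSSZ)), add(SSSZ, Z)))))))))
  →25  S(S(S(S(S(S(S(add(add(SSZ, Z), mul(add(Z, mul(Z, SSSZ)), add(SSSZ, Z))))))))))
  →26  S(S(S(S(S(S(S(add(S(add(SZ, Z)), mul(add(Z, mul(Z, SSSZ)), add(SSSZ, Z))))))))))
  →27  S(S(S(S(S(S(S(S(add(add(SZ, Z), mul(add(Z, mul(Z, SSSZ)), add(SSSZ, Z)))))))))))
  →28  S(S(S(S(S(S(S(S(add(S(add(Z, Z)), mul(add(Z, mul(Z, SSSZ)), add(SSSZ, Z)))))))))))
  →29  S(S(S(S(S(S(S(S(S(add(add(Z, Z), mul(add(Z, mul(Z, SSSZ)), add(SSSZ, Z))))))))))))
  →30  S(S(S(S(S(S(S(S(S(add(Z, mul(add(Z, mul(Z, SSSZ)), add(SSSZ, Z))))))))))))
  →31  S(S(S(S(S(S(S(S(S(mul(add(Z, mul(Z, SSSZ)), add(SSSZ, Z)))))))))))
  →32  S(S(S(S(S(S(S(S(S(mul(mul(Z, SSSZ), add(SSSZ, Z)))))))))))
  →33  S(S(S(S(S(S(S(S(S(mul(Z, add(SSSZ, Z)))))))))))
  →34  S^9(Z)

Term B:
  start: add(SSZ, add(SSZ, S^4(Z)))
  →1  S(add(SZ, add(SSZ, S^4(Z))))
  →2  S(S(add(Z, add(SSZ, S^4(Z)))))
  →3  S(S(add(SSZ, S^4(Z))))
  →4  S(S(S(add(SZ, S^4(Z)))))
  →5  S(S(S(S(add(Z, S^4(Z))))))
  →6  S^8(Z)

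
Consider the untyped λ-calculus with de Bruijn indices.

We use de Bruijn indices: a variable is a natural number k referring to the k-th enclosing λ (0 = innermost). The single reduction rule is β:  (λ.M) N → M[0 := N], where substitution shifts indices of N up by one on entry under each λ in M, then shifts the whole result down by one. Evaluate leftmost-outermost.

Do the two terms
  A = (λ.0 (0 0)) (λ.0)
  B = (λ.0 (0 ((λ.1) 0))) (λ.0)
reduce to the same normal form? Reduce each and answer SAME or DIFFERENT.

Term A:
  start: (λ.0 (0 0)) (λ.0)
  step 1: (λ.0) ((λ.0) (λ.0))
  step 2: (λ.0) (λ.0)
  step 3: λ.0

Term B:
  start: (λ.0 (0 ((λ.1) 0))) (λ.0)
  step 1: (λ.0) ((λ.0) ((λ.λ.0) (λ.0)))
  step 2: (λ.0) ((λ.λ.0) (λ.0))
  step 3: (λ.λ.0) (λ.0)
  step 4: λ.0

Answer: SAME — A ⇓ λ.0, B ⇓ λ.0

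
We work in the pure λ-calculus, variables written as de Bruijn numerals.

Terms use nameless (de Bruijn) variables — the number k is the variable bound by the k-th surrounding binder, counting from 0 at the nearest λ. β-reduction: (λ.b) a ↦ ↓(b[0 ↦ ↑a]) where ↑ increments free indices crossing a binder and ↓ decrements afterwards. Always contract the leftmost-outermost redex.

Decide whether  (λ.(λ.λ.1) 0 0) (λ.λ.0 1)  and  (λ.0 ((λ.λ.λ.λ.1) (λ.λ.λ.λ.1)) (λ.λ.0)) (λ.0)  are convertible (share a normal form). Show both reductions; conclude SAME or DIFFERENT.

Answer: DIFFERENT — A ⇓ λ.λ.0 1, B ⇓ λ.λ.1

Derivation:
Term A:
  start: (λ.(λ.λ.1) 0 0) (λ.λ.0 1)
  step 1: (λ.λ.1) (λ.λ.0 1) (λ.λ.0 1)
  step 2: (λ.λ.λ.0 1) (λ.λ.0 1)
  step 3: λ.λ.0 1

Term B:
  start: (λ.0 ((λ.λ.λ.λ.1) (λ.λ.λ.λ.1)) (λ.λ.0)) (λ.0)
  step 1: (λ.0) ((λ.λ.λ.λ.1) (λ.λ.λ.λ.1)) (λ.λ.0)
  step 2: (λ.λ.λ.λ.1) (λ.λ.λ.λ.1) (λ.λ.0)
  step 3: (λ.λ.λ.1) (λ.λ.0)
  step 4: λ.λ.1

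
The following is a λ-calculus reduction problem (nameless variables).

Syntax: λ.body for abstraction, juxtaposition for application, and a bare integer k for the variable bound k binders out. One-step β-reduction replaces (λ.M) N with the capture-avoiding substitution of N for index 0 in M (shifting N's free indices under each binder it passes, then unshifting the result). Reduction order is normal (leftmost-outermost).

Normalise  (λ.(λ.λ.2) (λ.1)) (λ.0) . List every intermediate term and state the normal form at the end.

  start: (λ.(λ.λ.2) (λ.1)) (λ.0)
  →1  (λ.λ.λ.0) (λ.λ.0)
  →2  λ.λ.0

Answer: normal form = λ.λ.0  (in 2 steps)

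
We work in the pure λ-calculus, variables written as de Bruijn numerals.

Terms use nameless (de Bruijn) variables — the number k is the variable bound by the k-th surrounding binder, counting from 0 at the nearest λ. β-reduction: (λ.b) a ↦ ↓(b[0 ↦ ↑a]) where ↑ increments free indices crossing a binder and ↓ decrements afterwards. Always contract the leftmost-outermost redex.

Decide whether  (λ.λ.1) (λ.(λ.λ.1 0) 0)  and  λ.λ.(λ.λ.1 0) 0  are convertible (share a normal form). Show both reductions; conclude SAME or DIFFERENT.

Answer: SAME — A ⇓ λ.λ.λ.1 0, B ⇓ λ.λ.λ.1 0

Derivation:
Term A:
  start: (λ.λ.1) (λ.(λ.λ.1 0) 0)
  step 1: λ.λ.(λ.λ.1 0) 0
  step 2: λ.λ.λ.1 0

Term B:
  start: λ.λ.(λ.λ.1 0) 0
  step 1: λ.λ.λ.1 0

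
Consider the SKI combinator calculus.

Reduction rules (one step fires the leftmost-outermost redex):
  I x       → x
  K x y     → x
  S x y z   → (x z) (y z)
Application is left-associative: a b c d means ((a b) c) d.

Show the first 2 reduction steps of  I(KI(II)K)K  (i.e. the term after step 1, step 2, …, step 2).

Answer: after 2 steps: IKK

Derivation:
  start: I(KI(II)K)K
  [1] KI(II)KK
  [2] IKK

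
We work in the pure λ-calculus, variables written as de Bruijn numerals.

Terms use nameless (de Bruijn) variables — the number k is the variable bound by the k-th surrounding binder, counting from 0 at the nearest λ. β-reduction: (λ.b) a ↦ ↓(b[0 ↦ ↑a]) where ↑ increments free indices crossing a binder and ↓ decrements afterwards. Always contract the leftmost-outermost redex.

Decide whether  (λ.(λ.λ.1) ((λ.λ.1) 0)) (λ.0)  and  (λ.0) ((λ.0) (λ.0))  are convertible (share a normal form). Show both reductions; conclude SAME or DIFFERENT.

Answer: DIFFERENT — A ⇓ λ.λ.λ.0, B ⇓ λ.0

Derivation:
Term A:
  start: (λ.(λ.λ.1) ((λ.λ.1) 0)) (λ.0)
  step 1: (λ.λ.1) ((λ.λ.1) (λ.0))
  step 2: λ.(λ.λ.1) (λ.0)
  step 3: λ.λ.λ.0

Term B:
  start: (λ.0) ((λ.0) (λ.0))
  step 1: (λ.0) (λ.0)
  step 2: λ.0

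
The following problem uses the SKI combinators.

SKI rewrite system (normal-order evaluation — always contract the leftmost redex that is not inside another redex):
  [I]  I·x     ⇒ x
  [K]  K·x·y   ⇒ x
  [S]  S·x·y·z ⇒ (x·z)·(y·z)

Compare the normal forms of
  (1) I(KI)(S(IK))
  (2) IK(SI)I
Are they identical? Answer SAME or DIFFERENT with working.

Term A:
  start: I(KI)(S(IK))
  →1  KI(S(IK))
  →2  I

Term B:
  start: IK(SI)I
  →1  K(SI)I
  →2  SI

Answer: DIFFERENT — A ⇓ I, B ⇓ SI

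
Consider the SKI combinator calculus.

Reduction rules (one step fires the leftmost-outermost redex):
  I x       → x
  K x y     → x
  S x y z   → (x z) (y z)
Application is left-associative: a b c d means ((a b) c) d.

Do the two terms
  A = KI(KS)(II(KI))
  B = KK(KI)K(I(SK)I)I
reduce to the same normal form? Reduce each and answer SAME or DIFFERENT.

Term A:
  start: KI(KS)(II(KI))
  step 1: I(II(KI))
  step 2: II(KI)
  step 3: I(KI)
  step 4: KI

Term B:
  start: KK(KI)K(I(SK)I)I
  step 1: KK(I(SK)I)I
  step 2: KI

Answer: SAME — A ⇓ KI, B ⇓ KI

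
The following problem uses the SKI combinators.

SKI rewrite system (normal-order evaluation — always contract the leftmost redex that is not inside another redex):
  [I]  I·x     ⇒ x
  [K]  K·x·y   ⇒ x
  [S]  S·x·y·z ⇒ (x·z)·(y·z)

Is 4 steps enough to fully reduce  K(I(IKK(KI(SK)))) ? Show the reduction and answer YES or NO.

  start: K(I(IKK(KI(SK))))
  step 1: K(IKK(KI(SK)))
  step 2: K(KK(KI(SK)))
  step 3: KK

Answer: YES — reaches normal form KK in 3 ≤ 4 steps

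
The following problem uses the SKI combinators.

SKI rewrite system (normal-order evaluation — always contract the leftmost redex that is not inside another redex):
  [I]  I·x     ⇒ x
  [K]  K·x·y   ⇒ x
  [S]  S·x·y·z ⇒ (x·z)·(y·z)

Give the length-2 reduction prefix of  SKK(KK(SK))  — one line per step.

Answer: after 2 steps: KK(SK)

Working:
  start: SKK(KK(SK))
  [1] K(KK(SK))(K(KK(SK)))
  [2] KK(SK)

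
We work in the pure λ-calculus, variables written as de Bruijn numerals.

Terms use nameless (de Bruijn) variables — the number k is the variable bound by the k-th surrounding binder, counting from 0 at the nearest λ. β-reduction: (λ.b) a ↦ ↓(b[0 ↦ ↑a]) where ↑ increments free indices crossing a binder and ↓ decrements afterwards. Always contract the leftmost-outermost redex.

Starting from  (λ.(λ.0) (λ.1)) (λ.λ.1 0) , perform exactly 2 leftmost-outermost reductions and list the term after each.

  start: (λ.(λ.0) (λ.1)) (λ.λ.1 0)
  [1] (λ.0) (λ.λ.λ.1 0)
  [2] λ.λ.λ.1 0

Answer: after 2 steps: λ.λ.λ.1 0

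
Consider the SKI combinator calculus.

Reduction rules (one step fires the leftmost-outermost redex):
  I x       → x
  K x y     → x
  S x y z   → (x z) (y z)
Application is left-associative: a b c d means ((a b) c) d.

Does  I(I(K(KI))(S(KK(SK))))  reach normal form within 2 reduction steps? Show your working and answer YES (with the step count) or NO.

Answer: NO — after 2 steps the term is K(KI)(S(KK(SK))), not yet normal

Derivation:
  start: I(I(K(KI))(S(KK(SK))))
  step 1: I(K(KI))(S(KK(SK)))
  step 2: K(KI)(S(KK(SK)))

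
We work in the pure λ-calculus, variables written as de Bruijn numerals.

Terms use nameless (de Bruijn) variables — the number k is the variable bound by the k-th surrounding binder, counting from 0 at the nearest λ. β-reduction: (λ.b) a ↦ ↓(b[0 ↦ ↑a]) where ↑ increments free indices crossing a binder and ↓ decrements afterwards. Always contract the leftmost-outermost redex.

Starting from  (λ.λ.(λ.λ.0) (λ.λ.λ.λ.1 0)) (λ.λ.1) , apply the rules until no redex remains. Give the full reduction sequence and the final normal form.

  start: (λ.λ.(λ.λ.0) (λ.λ.λ.λ.1 0)) (λ.λ.1)
  [1] λ.(λ.λ.0) (λ.λ.λ.λ.1 0)
  [2] λ.λ.0

Answer: normal form = λ.λ.0  (in 2 steps)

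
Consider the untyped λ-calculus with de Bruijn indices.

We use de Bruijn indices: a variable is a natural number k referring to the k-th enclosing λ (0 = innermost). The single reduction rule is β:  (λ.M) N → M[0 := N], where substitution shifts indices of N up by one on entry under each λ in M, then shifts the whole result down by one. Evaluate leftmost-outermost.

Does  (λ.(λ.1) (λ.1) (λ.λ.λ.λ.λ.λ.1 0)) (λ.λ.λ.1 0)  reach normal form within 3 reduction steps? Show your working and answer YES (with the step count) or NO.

  start: (λ.(λ.1) (λ.1) (λ.λ.λ.λ.λ.λ.1 0)) (λ.λ.λ.1 0)
  step 1: (λ.λ.λ.λ.1 0) (λ.λ.λ.λ.1 0) (λ.λ.λ.λ.λ.λ.1 0)
  step 2: (λ.λ.λ.1 0) (λ.λ.λ.λ.λ.λ.1 0)
  step 3: λ.λ.1 0

Answer: YES — reaches normal form λ.λ.1 0 in 3 ≤ 3 steps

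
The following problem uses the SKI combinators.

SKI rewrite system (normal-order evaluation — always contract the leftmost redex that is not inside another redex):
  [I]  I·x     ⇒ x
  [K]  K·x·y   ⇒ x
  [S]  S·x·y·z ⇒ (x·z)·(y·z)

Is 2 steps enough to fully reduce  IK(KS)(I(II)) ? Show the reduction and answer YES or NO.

Answer: YES — reaches normal form KS in 2 ≤ 2 steps

Derivation:
  start: IK(KS)(I(II))
  [1] K(KS)(I(II))
  [2] KS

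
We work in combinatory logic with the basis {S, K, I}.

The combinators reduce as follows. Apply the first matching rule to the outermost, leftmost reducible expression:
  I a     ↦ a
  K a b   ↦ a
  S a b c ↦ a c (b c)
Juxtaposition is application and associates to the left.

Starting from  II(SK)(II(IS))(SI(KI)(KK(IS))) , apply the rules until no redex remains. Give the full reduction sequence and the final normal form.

  start: II(SK)(II(IS))(SI(KI)(KK(IS)))
  [1] I(SK)(II(IS))(SI(KI)(KK(IS)))
  [2] SK(II(IS))(SI(KI)(KK(IS)))
  [3] K(SI(KI)(KK(IS)))(II(IS)(SI(KI)(KK(IS))))
  [4] SI(KI)(KK(IS))
  [5] I(KK(IS))(KI(KK(IS)))
  [6] KK(IS)(KI(KK(IS)))
  [7] K(KI(KK(IS)))
  [8] KI

Answer: normal form = KI  (in 8 steps)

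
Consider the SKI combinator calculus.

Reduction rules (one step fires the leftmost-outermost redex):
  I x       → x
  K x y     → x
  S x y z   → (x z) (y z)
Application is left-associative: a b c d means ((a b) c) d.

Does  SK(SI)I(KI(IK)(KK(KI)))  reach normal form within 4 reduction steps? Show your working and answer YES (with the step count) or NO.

  start: SK(SI)I(KI(IK)(KK(KI)))
  →1  KI(SII)(KI(IK)(KK(KI)))
  →2  I(KI(IK)(KK(KI)))
  →3  KI(IK)(KK(KI))
  →4  I(KK(KI))

Answer: NO — after 4 steps the term is I(KK(KI)), not yet normal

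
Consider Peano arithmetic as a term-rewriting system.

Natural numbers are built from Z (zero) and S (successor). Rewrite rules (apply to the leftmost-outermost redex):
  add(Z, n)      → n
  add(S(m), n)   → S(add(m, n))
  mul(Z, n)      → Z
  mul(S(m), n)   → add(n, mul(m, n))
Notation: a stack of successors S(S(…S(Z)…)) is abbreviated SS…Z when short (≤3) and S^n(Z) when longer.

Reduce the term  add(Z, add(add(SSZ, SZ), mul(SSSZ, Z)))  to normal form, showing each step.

Answer: normal form = SSSZ  (in 15 steps)

Derivation:
  start: add(Z, add(add(SSZ, SZ), mul(SSSZ, Z)))
  [1] add(add(SSZ, SZ), mul(SSSZ, Z))
  [2] add(S(add(SZ, SZ)), mul(SSSZ, Z))
  [3] S(add(add(SZ, SZ), mul(SSSZ, Z)))
  [4] S(add(S(add(Z, SZ)), mul(SSSZ, Z)))
  [5] S(S(add(add(Z, SZ), mul(SSSZ, Z))))
  [6] S(S(add(SZ, mul(SSSZ, Z))))
  [7] S(S(S(add(Z, mul(SSSZ, Z)))))
  [8] S(S(S(mul(SSSZ, Z))))
  [9] S(S(S(add(Z, mul(SSZ, Z)))))
  [10] S(S(S(mul(SSZ, Z))))
  [11] S(S(S(add(Z, mul(SZ, Z)))))
  [12] S(S(S(mul(SZ, Z))))
  [13] S(S(S(add(Z, mul(Z, Z)))))
  [14] S(S(S(mul(Z, Z))))
  [15] SSSZ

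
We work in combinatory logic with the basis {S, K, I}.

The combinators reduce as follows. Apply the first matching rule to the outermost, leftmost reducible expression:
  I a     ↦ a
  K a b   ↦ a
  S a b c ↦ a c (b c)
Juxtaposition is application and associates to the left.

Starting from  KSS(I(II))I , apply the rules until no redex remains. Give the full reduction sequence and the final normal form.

  start: KSS(I(II))I
  step 1: S(I(II))I
  step 2: S(II)I
  step 3: SII

Answer: normal form = SII  (in 3 steps)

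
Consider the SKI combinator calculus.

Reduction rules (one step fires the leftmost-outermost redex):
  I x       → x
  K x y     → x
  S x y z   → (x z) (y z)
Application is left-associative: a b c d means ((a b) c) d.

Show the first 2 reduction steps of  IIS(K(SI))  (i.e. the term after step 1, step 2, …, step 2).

Answer: after 2 steps: S(K(SI))

Derivation:
  start: IIS(K(SI))
  step 1: IS(K(SI))
  step 2: S(K(SI))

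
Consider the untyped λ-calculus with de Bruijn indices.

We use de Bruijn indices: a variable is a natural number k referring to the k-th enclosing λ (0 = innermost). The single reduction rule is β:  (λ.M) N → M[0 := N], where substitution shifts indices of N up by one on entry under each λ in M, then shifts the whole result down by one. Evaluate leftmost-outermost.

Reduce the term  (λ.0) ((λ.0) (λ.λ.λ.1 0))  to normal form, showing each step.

  start: (λ.0) ((λ.0) (λ.λ.λ.1 0))
  [1] (λ.0) (λ.λ.λ.1 0)
  [2] λ.λ.λ.1 0

Answer: normal form = λ.λ.λ.1 0  (in 2 steps)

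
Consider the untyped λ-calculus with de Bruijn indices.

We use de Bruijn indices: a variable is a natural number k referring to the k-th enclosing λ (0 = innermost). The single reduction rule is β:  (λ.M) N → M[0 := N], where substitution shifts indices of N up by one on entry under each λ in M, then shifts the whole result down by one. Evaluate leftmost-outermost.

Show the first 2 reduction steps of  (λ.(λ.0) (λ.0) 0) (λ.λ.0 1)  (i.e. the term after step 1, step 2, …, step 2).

  start: (λ.(λ.0) (λ.0) 0) (λ.λ.0 1)
  →1  (λ.0) (λ.0) (λ.λ.0 1)
  →2  (λ.0) (λ.λ.0 1)

Answer: after 2 steps: (λ.0) (λ.λ.0 1)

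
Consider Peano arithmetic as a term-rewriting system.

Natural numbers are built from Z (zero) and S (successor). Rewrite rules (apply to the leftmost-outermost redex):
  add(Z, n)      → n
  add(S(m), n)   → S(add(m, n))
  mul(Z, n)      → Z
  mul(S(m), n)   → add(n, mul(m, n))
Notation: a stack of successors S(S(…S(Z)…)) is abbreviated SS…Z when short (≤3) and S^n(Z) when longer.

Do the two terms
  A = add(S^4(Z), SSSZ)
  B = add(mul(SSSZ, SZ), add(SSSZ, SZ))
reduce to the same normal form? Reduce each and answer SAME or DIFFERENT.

Term A:
  start: add(S^4(Z), SSSZ)
  [1] S(add(SSSZ, SSSZ))
  [2] S(S(add(SSZ, SSSZ)))
  [3] S(S(S(add(SZ, SSSZ))))
  [4] S(S(S(S(add(Z, SSSZ)))))
  [5] S^7(Z)

Term B:
  start: add(mul(SSSZ, SZ), add(SSSZ, SZ))
  [1] add(add(SZ, mul(SSZ, SZ)), add(SSSZ, SZ))
  [2] add(S(add(Z, mul(SSZ, SZ))), add(SSSZ, SZ))
  [3] S(add(add(Z, mul(SSZ, SZ)), add(SSSZ, SZ)))
  [4] S(add(mul(SSZ, SZ), add(SSSZ, SZ)))
  [5] S(add(add(SZ, mul(SZ, SZ)), add(SSSZ, SZ)))
  [6] S(add(S(add(Z, mul(SZ, SZ))), add(SSSZ, SZ)))
  [7] S(S(add(add(Z, mul(SZ, SZ)), add(SSSZ, SZ))))
  [8] S(S(add(mul(SZ, SZ), add(SSSZ, SZ))))
  [9] S(S(add(add(SZ, mul(Z, SZ)), add(SSSZ, SZ))))
  [10] S(S(add(S(add(Z, mul(Z, SZ))), add(SSSZ, SZ))))
  [11] S(S(S(add(add(Z, mul(Z, SZ)), add(SSSZ, SZ)))))
  [12] S(S(S(add(mul(Z, SZ), add(SSSZ, SZ)))))
  [13] S(S(S(add(Z, add(SSSZ, SZ)))))
  [14] S(S(S(add(SSSZ, SZ))))
  [15] S(S(S(S(add(SSZ, SZ)))))
  [16] S(S(S(S(S(add(SZ, SZ))))))
  [17] S(S(S(S(S(S(add(Z, SZ)))))))
  [18] S^7(Z)

Answer: SAME — A ⇓ S^7(Z), B ⇓ S^7(Z)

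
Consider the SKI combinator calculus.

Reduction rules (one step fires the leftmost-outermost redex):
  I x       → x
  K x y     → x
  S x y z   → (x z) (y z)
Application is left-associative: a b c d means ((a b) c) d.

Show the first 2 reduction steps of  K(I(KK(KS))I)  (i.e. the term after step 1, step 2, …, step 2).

Answer: after 2 steps: K(KI)

Working:
  start: K(I(KK(KS))I)
  →1  K(KK(KS)I)
  →2  K(KI)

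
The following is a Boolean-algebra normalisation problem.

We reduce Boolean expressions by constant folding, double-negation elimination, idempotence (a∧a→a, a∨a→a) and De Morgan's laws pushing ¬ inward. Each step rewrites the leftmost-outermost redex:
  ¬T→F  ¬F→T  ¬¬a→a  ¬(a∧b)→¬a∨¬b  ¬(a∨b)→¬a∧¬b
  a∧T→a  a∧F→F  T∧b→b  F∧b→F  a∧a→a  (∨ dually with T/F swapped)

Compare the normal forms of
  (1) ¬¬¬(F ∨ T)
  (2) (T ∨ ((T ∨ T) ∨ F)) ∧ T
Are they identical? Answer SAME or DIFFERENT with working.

Answer: DIFFERENT — A ⇓ F, B ⇓ T

Working:
Term A:
  start: ¬¬¬(F ∨ T)
  [1] ¬(F ∨ T)
  [2] ¬F ∧ ¬T
  [3] T ∧ ¬T
  [4] ¬T
  [5] F

Term B:
  start: (T ∨ ((T ∨ T) ∨ F)) ∧ T
  [1] T ∨ ((T ∨ T) ∨ F)
  [2] T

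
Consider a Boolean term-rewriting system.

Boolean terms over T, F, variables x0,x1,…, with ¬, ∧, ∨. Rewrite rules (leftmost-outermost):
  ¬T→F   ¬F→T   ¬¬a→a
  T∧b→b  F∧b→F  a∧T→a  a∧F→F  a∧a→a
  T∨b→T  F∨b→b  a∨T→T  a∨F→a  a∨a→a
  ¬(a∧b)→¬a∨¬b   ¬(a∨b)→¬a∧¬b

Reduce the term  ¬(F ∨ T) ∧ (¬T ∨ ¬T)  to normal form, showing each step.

  start: ¬(F ∨ T) ∧ (¬T ∨ ¬T)
  step 1: (¬F ∧ ¬T) ∧ (¬T ∨ ¬T)
  step 2: (T ∧ ¬T) ∧ (¬T ∨ ¬T)
  step 3: ¬T ∧ (¬T ∨ ¬T)
  step 4: F ∧ (¬T ∨ ¬T)
  step 5: F

Answer: normal form = F  (in 5 steps)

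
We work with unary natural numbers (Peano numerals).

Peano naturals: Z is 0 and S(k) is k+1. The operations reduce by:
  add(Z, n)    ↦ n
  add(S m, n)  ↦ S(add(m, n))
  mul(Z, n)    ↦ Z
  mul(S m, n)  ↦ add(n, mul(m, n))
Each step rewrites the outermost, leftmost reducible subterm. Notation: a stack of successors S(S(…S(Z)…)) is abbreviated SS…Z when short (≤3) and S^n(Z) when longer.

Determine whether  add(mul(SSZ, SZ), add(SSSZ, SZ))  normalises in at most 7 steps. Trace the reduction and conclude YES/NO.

  start: add(mul(SSZ, SZ), add(SSSZ, SZ))
  step 1: add(add(SZ, mul(SZ, SZ)), add(SSSZ, SZ))
  step 2: add(S(add(Z, mul(SZ, SZ))), add(SSSZ, SZ))
  step 3: S(add(add(Z, mul(SZ, SZ)), add(SSSZ, SZ)))
  step 4: S(add(mul(SZ, SZ), add(SSSZ, SZ)))
  step 5: S(add(add(SZ, mul(Z, SZ)), add(SSSZ, SZ)))
  step 6: S(add(S(add(Z, mul(Z, SZ))), add(SSSZ, SZ)))
  step 7: S(S(add(add(Z, mul(Z, SZ)), add(SSSZ, SZ))))

Answer: NO — after 7 steps the term is S(S(add(add(Z, mul(Z, SZ)), add(SSSZ, SZ)))), not yet normal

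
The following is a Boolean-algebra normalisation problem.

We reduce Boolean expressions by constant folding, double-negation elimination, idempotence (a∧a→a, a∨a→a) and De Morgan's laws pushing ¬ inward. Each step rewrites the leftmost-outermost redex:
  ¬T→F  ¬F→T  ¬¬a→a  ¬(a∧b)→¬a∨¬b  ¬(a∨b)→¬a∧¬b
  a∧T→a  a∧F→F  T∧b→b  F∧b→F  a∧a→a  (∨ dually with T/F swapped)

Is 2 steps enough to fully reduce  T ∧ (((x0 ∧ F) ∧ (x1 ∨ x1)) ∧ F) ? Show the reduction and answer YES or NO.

  start: T ∧ (((x0 ∧ F) ∧ (x1 ∨ x1)) ∧ F)
  →1  ((x0 ∧ F) ∧ (x1 ∨ x1)) ∧ F
  →2  F

Answer: YES — reaches normal form F in 2 ≤ 2 steps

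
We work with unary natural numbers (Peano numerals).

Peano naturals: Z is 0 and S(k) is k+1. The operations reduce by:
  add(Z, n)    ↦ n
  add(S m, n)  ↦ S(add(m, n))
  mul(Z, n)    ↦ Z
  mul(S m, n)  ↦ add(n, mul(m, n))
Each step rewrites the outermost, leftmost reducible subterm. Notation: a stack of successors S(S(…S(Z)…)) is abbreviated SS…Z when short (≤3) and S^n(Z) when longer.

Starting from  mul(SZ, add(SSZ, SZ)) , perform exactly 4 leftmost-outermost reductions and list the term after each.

  start: mul(SZ, add(SSZ, SZ))
  →1  add(add(SSZ, SZ), mul(Z, add(SSZ, SZ)))
  →2  add(S(add(SZ, SZ)), mul(Z, add(SSZ, SZ)))
  →3  S(add(add(SZ, SZ), mul(Z, add(SSZ, SZ))))
  →4  S(add(S(add(Z, SZ)), mul(Z, add(SSZ, SZ))))

Answer: after 4 steps: S(add(S(add(Z, SZ)), mul(Z, add(SSZ, SZ))))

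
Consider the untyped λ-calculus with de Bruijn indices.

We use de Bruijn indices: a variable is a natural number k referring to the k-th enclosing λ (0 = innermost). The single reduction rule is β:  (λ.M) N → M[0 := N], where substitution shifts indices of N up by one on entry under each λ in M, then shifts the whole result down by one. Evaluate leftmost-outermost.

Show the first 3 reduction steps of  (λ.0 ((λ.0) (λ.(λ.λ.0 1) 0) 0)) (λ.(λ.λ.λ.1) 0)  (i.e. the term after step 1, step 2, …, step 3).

Answer: after 3 steps: λ.λ.1

Reduction:
  start: (λ.0 ((λ.0) (λ.(λ.λ.0 1) 0) 0)) (λ.(λ.λ.λ.1) 0)
  [1] (λ.(λ.λ.λ.1) 0) ((λ.0) (λ.(λ.λ.0 1) 0) (λ.(λ.λ.λ.1) 0))
  [2] (λ.λ.λ.1) ((λ.0) (λ.(λ.λ.0 1) 0) (λ.(λ.λ.λ.1) 0))
  [3] λ.λ.1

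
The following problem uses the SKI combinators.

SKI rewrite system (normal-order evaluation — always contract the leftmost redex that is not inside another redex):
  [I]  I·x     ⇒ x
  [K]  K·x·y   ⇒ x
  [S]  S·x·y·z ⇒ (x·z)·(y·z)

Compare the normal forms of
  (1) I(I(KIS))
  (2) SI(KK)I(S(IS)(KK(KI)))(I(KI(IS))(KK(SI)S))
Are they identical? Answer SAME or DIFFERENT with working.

Term A:
  start: I(I(KIS))
  →1  I(KIS)
  →2  KIS
  →3  I

Term B:
  start: SI(KK)I(S(IS)(KK(KI)))(I(KI(IS))(KK(SI)S))
  →1  II(KKI)(S(IS)(KK(KI)))(I(KI(IS))(KK(SI)S))
  →2  I(KKI)(S(IS)(KK(KI)))(I(KI(IS))(KK(SI)S))
  →3  KKI(S(IS)(KK(KI)))(I(KI(IS))(KK(SI)S))
  →4  K(S(IS)(KK(KI)))(I(KI(IS))(KK(SI)S))
  →5  S(IS)(KK(KI))
  →6  SS(KK(KI))
  →7  SSK

Answer: DIFFERENT — A ⇓ I, B ⇓ SSK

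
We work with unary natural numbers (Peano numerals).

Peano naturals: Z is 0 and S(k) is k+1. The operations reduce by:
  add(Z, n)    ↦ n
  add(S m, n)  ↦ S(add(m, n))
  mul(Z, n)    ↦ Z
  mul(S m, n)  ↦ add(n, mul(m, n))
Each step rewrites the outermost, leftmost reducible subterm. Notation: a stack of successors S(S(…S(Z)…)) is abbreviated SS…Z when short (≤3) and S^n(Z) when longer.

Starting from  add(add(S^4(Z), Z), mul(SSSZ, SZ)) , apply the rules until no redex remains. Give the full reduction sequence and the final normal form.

Answer: normal form = S^7(Z)  (in 20 steps)

Derivation:
  start: add(add(S^4(Z), Z), mul(SSSZ, SZ))
  →1  add(S(add(SSSZ, Z)), mul(SSSZ, SZ))
  →2  S(add(add(SSSZ, Z), mul(SSSZ, SZ)))
  →3  S(add(S(add(SSZ, Z)), mul(SSSZ, SZ)))
  →4  S(S(add(add(SSZ, Z), mul(SSSZ, SZ))))
  →5  S(S(add(S(add(SZ, Z)), mul(SSSZ, SZ))))
  →6  S(S(S(add(add(SZ, Z), mul(SSSZ, SZ)))))
  →7  S(S(S(add(S(add(Z, Z)), mul(SSSZ, SZ)))))
  →8  S(S(S(S(add(add(Z, Z), mul(SSSZ, SZ))))))
  →9  S(S(S(S(add(Z, mul(SSSZ, SZ))))))
  →10  S(S(S(S(mul(SSSZ, SZ)))))
  →11  S(S(S(S(add(SZ, mul(SSZ, SZ))))))
  →12  S(S(S(S(S(add(Z, mul(SSZ, SZ)))))))
  →13  S(S(S(S(S(mul(SSZ, SZ))))))
  →14  S(S(S(S(S(add(SZ, mul(SZ, SZ)))))))
  →15  S(S(S(S(S(S(add(Z, mul(SZ, SZ))))))))
  →16  S(S(S(S(S(S(mul(SZ, SZ)))))))
  →17  S(S(S(S(S(S(add(SZ, mul(Z, SZ))))))))
  →18  S(S(S(S(S(S(S(add(Z, mul(Z, SZ)))))))))
  →19  S(S(S(S(S(S(S(mul(Z, SZ))))))))
  →20  S^7(Z)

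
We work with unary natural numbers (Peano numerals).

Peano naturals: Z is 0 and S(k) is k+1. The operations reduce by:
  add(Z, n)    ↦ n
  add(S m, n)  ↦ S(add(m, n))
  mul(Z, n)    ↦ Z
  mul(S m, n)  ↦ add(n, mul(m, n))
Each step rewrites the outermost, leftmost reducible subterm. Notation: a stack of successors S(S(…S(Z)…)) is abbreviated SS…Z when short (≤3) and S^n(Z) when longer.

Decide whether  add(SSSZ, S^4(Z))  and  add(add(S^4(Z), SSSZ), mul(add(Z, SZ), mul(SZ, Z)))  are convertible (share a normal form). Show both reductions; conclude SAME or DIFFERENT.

Term A:
  start: add(SSSZ, S^4(Z))
  step 1: S(add(SSZ, S^4(Z)))
  step 2: S(S(add(SZ, S^4(Z))))
  step 3: S(S(S(add(Z, S^4(Z)))))
  step 4: S^7(Z)

Term B:
  start: add(add(S^4(Z), SSSZ), mul(add(Z, SZ), mul(SZ, Z)))
  step 1: add(S(add(SSSZ, SSSZ)), mul(add(Z, SZ), mul(SZ, Z)))
  step 2: S(add(add(SSSZ, SSSZ), mul(add(Z, SZ), mul(SZ, Z))))
  step 3: S(add(S(add(SSZ, SSSZ)), mul(add(Z, SZ), mul(SZ, Z))))
  step 4: S(S(add(add(SSZ, SSSZ), mul(add(Z, SZ), mul(SZ, Z)))))
  step 5: S(S(add(S(add(SZ, SSSZ)), mul(add(Z, SZ), mul(SZ, Z)))))
  step 6: S(S(S(add(add(SZ, SSSZ), mul(add(Z, SZ), mul(SZ, Z))))))
  step 7: S(S(S(add(S(add(Z, SSSZ)), mul(add(Z, SZ), mul(SZ, Z))))))
  step 8: S(S(S(S(add(add(Z, SSSZ), mul(add(Z, SZ), mul(SZ, Z)))))))
  step 9: S(S(S(S(add(SSSZ, mul(add(Z, SZ), mul(SZ, Z)))))))
  step 10: S(S(S(S(S(add(SSZ, mul(add(Z, SZ), mul(SZ, Z))))))))
  step 11: S(S(S(S(S(S(add(SZ, mul(add(Z, SZ), mul(SZ, Z)))))))))
  step 12: S(S(S(S(S(S(S(add(Z, mul(add(Z, SZ), mul(SZ, Z))))))))))
  step 13: S(S(S(S(S(S(S(mul(add(Z, SZ), mul(SZ, Z)))))))))
  step 14: S(S(S(S(S(S(S(mul(SZ, mul(SZ, Z)))))))))
  step 15: S(S(S(S(S(S(S(add(mul(SZ, Z), mul(Z, mul(SZ, Z))))))))))
  step 16: S(S(S(S(S(S(S(add(add(Z, mul(Z, Z)), mul(Z, mul(SZ, Z))))))))))
  step 17: S(S(S(S(S(S(S(add(mul(Z, Z), mul(Z, mul(SZ, Z))))))))))
  step 18: S(S(S(S(S(S(S(add(Z, mul(Z, mul(SZ, Z))))))))))
  step 19: S(S(S(S(S(S(S(mul(Z, mul(SZ, Z)))))))))
  step 20: S^7(Z)

Answer: SAME — A ⇓ S^7(Z), B ⇓ S^7(Z)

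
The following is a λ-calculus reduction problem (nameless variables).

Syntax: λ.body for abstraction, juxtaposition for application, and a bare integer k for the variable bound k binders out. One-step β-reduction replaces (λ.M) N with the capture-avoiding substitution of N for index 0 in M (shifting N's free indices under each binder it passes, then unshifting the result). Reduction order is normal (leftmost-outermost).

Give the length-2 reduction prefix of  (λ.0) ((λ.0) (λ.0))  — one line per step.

Answer: after 2 steps: λ.0

Derivation:
  start: (λ.0) ((λ.0) (λ.0))
  [1] (λ.0) (λ.0)
  [2] λ.0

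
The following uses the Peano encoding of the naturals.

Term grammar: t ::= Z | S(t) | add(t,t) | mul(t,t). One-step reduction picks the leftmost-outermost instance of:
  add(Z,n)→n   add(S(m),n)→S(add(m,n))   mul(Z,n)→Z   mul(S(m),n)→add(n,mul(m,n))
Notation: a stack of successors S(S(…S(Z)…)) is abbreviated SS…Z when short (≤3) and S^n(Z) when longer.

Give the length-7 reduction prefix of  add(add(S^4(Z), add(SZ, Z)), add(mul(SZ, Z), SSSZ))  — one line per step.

  start: add(add(S^4(Z), add(SZ, Z)), add(mul(SZ, Z), SSSZ))
  [1] add(S(add(SSSZ, add(SZ, Z))), add(mul(SZ, Z), SSSZ))
  [2] S(add(add(SSSZ, add(SZ, Z)), add(mul(SZ, Z), SSSZ)))
  [3] S(add(S(add(SSZ, add(SZ, Z))), add(mul(SZ, Z), SSSZ)))
  [4] S(S(add(add(SSZ, add(SZ, Z)), add(mul(SZ, Z), SSSZ))))
  [5] S(S(add(S(add(SZ, add(SZ, Z))), add(mul(SZ, Z), SSSZ))))
  [6] S(S(S(add(add(SZ, add(SZ, Z)), add(mul(SZ, Z), SSSZ)))))
  [7] S(S(S(add(S(add(Z, add(SZ, Z))), add(mul(SZ, Z), SSSZ)))))

Answer: after 7 steps: S(S(S(add(S(add(Z, add(SZ, Z))), add(mul(SZ, Z), SSSZ)))))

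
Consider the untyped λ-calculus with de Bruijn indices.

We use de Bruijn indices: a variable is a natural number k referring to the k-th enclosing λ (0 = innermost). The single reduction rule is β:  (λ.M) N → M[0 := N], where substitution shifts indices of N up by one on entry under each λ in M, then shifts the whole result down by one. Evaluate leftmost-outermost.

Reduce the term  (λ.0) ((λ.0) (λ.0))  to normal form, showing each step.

Answer: normal form = λ.0  (in 2 steps)

Derivation:
  start: (λ.0) ((λ.0) (λ.0))
  →1  (λ.0) (λ.0)
  →2  λ.0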